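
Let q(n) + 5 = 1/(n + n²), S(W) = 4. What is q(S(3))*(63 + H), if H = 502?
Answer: -11187/4 ≈ -2796.8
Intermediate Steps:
q(n) = -5 + 1/(n + n²)
q(S(3))*(63 + H) = ((1 - 5*4 - 5*4²)/(4*(1 + 4)))*(63 + 502) = ((¼)*(1 - 20 - 5*16)/5)*565 = ((¼)*(⅕)*(1 - 20 - 80))*565 = ((¼)*(⅕)*(-99))*565 = -99/20*565 = -11187/4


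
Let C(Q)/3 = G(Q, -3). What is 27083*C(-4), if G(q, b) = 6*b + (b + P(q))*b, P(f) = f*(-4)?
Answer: -4631193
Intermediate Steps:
P(f) = -4*f
G(q, b) = 6*b + b*(b - 4*q) (G(q, b) = 6*b + (b - 4*q)*b = 6*b + b*(b - 4*q))
C(Q) = -27 + 36*Q (C(Q) = 3*(-3*(6 - 3 - 4*Q)) = 3*(-3*(3 - 4*Q)) = 3*(-9 + 12*Q) = -27 + 36*Q)
27083*C(-4) = 27083*(-27 + 36*(-4)) = 27083*(-27 - 144) = 27083*(-171) = -4631193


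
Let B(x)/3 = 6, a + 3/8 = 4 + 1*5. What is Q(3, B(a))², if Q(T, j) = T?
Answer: 9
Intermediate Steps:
a = 69/8 (a = -3/8 + (4 + 1*5) = -3/8 + (4 + 5) = -3/8 + 9 = 69/8 ≈ 8.6250)
B(x) = 18 (B(x) = 3*6 = 18)
Q(3, B(a))² = 3² = 9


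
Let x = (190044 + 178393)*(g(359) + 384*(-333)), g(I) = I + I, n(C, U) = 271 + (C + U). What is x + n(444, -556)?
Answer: -46848238139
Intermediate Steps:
n(C, U) = 271 + C + U
g(I) = 2*I
x = -46848238298 (x = (190044 + 178393)*(2*359 + 384*(-333)) = 368437*(718 - 127872) = 368437*(-127154) = -46848238298)
x + n(444, -556) = -46848238298 + (271 + 444 - 556) = -46848238298 + 159 = -46848238139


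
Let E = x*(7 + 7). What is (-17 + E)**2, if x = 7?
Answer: 6561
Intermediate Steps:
E = 98 (E = 7*(7 + 7) = 7*14 = 98)
(-17 + E)**2 = (-17 + 98)**2 = 81**2 = 6561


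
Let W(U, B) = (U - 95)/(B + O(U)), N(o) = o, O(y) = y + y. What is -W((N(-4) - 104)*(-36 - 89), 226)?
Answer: -13405/27226 ≈ -0.49236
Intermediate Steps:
O(y) = 2*y
W(U, B) = (-95 + U)/(B + 2*U) (W(U, B) = (U - 95)/(B + 2*U) = (-95 + U)/(B + 2*U))
-W((N(-4) - 104)*(-36 - 89), 226) = -(-95 + (-4 - 104)*(-36 - 89))/(226 + 2*((-4 - 104)*(-36 - 89))) = -(-95 - 108*(-125))/(226 + 2*(-108*(-125))) = -(-95 + 13500)/(226 + 2*13500) = -13405/(226 + 27000) = -13405/27226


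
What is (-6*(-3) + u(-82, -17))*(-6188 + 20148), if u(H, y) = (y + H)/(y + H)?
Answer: 265240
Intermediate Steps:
u(H, y) = 1 (u(H, y) = (H + y)/(H + y) = 1)
(-6*(-3) + u(-82, -17))*(-6188 + 20148) = (-6*(-3) + 1)*(-6188 + 20148) = (18 + 1)*13960 = 19*13960 = 265240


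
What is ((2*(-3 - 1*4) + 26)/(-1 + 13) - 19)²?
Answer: 324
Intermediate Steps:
((2*(-3 - 1*4) + 26)/(-1 + 13) - 19)² = ((2*(-3 - 4) + 26)/12 - 19)² = ((2*(-7) + 26)*(1/12) - 19)² = ((-14 + 26)*(1/12) - 19)² = (12*(1/12) - 19)² = (1 - 19)² = (-18)² = 324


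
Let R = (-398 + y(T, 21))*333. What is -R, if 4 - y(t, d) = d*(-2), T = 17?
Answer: 117216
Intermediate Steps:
y(t, d) = 4 + 2*d (y(t, d) = 4 - d*(-2) = 4 - (-2)*d = 4 + 2*d)
R = -117216 (R = (-398 + (4 + 2*21))*333 = (-398 + (4 + 42))*333 = (-398 + 46)*333 = -352*333 = -117216)
-R = -1*(-117216) = 117216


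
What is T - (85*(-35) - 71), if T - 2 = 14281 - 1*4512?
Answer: 12817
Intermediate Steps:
T = 9771 (T = 2 + (14281 - 1*4512) = 2 + (14281 - 4512) = 2 + 9769 = 9771)
T - (85*(-35) - 71) = 9771 - (85*(-35) - 71) = 9771 - (-2975 - 71) = 9771 - 1*(-3046) = 9771 + 3046 = 12817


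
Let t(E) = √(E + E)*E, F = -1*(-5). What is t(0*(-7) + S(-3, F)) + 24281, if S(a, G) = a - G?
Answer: 24281 - 32*I ≈ 24281.0 - 32.0*I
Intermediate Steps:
F = 5
t(E) = √2*E^(3/2) (t(E) = √(2*E)*E = (√2*√E)*E = √2*E^(3/2))
t(0*(-7) + S(-3, F)) + 24281 = √2*(0*(-7) + (-3 - 1*5))^(3/2) + 24281 = √2*(0 + (-3 - 5))^(3/2) + 24281 = √2*(0 - 8)^(3/2) + 24281 = √2*(-8)^(3/2) + 24281 = √2*(-16*I*√2) + 24281 = -32*I + 24281 = 24281 - 32*I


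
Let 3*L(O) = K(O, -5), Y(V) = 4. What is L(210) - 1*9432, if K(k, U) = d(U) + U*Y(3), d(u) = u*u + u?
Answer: -9432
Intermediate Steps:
d(u) = u + u² (d(u) = u² + u = u + u²)
K(k, U) = 4*U + U*(1 + U) (K(k, U) = U*(1 + U) + U*4 = U*(1 + U) + 4*U = 4*U + U*(1 + U))
L(O) = 0 (L(O) = (-5*(5 - 5))/3 = (-5*0)/3 = (⅓)*0 = 0)
L(210) - 1*9432 = 0 - 1*9432 = 0 - 9432 = -9432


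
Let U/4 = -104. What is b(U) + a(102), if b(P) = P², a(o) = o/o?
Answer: 173057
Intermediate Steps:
U = -416 (U = 4*(-104) = -416)
a(o) = 1
b(U) + a(102) = (-416)² + 1 = 173056 + 1 = 173057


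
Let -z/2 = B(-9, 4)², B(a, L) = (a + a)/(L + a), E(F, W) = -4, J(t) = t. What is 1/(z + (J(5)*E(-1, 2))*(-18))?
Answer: 25/8352 ≈ 0.0029933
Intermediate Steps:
B(a, L) = 2*a/(L + a) (B(a, L) = (2*a)/(L + a) = 2*a/(L + a))
z = -648/25 (z = -2*324/(4 - 9)² = -2*(2*(-9)/(-5))² = -2*(2*(-9)*(-⅕))² = -2*(18/5)² = -2*324/25 = -648/25 ≈ -25.920)
1/(z + (J(5)*E(-1, 2))*(-18)) = 1/(-648/25 + (5*(-4))*(-18)) = 1/(-648/25 - 20*(-18)) = 1/(-648/25 + 360) = 1/(8352/25) = 25/8352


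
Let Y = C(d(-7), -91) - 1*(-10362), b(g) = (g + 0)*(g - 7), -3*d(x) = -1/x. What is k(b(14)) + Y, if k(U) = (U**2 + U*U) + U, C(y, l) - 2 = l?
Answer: 29579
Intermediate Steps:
d(x) = 1/(3*x) (d(x) = -(-1)/(3*x) = 1/(3*x))
b(g) = g*(-7 + g)
C(y, l) = 2 + l
Y = 10273 (Y = (2 - 91) - 1*(-10362) = -89 + 10362 = 10273)
k(U) = U + 2*U**2 (k(U) = (U**2 + U**2) + U = 2*U**2 + U = U + 2*U**2)
k(b(14)) + Y = (14*(-7 + 14))*(1 + 2*(14*(-7 + 14))) + 10273 = (14*7)*(1 + 2*(14*7)) + 10273 = 98*(1 + 2*98) + 10273 = 98*(1 + 196) + 10273 = 98*197 + 10273 = 19306 + 10273 = 29579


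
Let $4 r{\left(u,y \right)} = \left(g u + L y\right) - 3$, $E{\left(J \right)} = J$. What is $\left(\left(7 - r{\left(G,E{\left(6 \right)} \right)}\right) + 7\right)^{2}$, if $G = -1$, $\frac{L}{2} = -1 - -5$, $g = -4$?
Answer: $\frac{49}{16} \approx 3.0625$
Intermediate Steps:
$L = 8$ ($L = 2 \left(-1 - -5\right) = 2 \left(-1 + 5\right) = 2 \cdot 4 = 8$)
$r{\left(u,y \right)} = - \frac{3}{4} - u + 2 y$ ($r{\left(u,y \right)} = \frac{\left(- 4 u + 8 y\right) - 3}{4} = \frac{-3 - 4 u + 8 y}{4} = - \frac{3}{4} - u + 2 y$)
$\left(\left(7 - r{\left(G,E{\left(6 \right)} \right)}\right) + 7\right)^{2} = \left(\left(7 - \left(- \frac{3}{4} - -1 + 2 \cdot 6\right)\right) + 7\right)^{2} = \left(\left(7 - \left(- \frac{3}{4} + 1 + 12\right)\right) + 7\right)^{2} = \left(\left(7 - \frac{49}{4}\right) + 7\right)^{2} = \left(- \frac{21}{4} + 7\right)^{2} = \left(\frac{7}{4}\right)^{2} = \frac{49}{16}$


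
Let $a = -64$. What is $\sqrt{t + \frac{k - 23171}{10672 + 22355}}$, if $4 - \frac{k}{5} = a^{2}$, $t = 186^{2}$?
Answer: $\frac{\sqrt{37735278291447}}{33027} \approx 186.0$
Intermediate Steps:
$t = 34596$
$k = -20460$ ($k = 20 - 5 \left(-64\right)^{2} = 20 - 20480 = -20460$)
$\sqrt{t + \frac{k - 23171}{10672 + 22355}} = \sqrt{34596 + \frac{-20460 - 23171}{10672 + 22355}} = \sqrt{34596 - \frac{43631}{33027}} = \sqrt{\frac{1142558461}{33027}} = \frac{\sqrt{37735278291447}}{33027}$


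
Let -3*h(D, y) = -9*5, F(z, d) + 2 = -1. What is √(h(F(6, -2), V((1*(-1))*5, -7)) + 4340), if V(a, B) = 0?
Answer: √4355 ≈ 65.992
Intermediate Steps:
F(z, d) = -3 (F(z, d) = -2 - 1 = -3)
h(D, y) = 15 (h(D, y) = -(-3)*5 = -⅓*(-45) = 15)
√(h(F(6, -2), V((1*(-1))*5, -7)) + 4340) = √(15 + 4340) = √4355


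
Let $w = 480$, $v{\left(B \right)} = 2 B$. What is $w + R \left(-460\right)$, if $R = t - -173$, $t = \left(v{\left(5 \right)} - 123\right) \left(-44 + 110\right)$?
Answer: $3351580$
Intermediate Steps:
$t = -7458$ ($t = \left(2 \cdot 5 - 123\right) \left(-44 + 110\right) = \left(10 - 123\right) 66 = \left(-113\right) 66 = -7458$)
$R = -7285$ ($R = -7458 - -173 = -7458 + 173 = -7285$)
$w + R \left(-460\right) = 480 - -3351100 = 480 + 3351100 = 3351580$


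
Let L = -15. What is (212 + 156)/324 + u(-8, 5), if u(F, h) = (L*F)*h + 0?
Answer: 48692/81 ≈ 601.14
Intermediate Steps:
u(F, h) = -15*F*h (u(F, h) = (-15*F)*h + 0 = -15*F*h + 0 = -15*F*h)
(212 + 156)/324 + u(-8, 5) = (212 + 156)/324 - 15*(-8)*5 = 368*(1/324) + 600 = 92/81 + 600 = 48692/81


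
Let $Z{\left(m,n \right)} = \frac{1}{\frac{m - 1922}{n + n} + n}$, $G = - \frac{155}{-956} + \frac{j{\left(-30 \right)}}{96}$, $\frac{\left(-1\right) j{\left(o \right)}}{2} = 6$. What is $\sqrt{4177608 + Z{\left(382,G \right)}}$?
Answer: $\frac{4 \sqrt{2068898335025001242183065}}{2814917839} \approx 2043.9$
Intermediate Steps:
$j{\left(o \right)} = -12$ ($j{\left(o \right)} = \left(-2\right) 6 = -12$)
$G = \frac{71}{1912}$ ($G = - \frac{155}{-956} - \frac{12}{96} = \left(-155\right) \left(- \frac{1}{956}\right) - \frac{1}{8} = \frac{155}{956} - \frac{1}{8} = \frac{71}{1912} \approx 0.037134$)
$Z{\left(m,n \right)} = \frac{1}{n + \frac{-1922 + m}{2 n}}$ ($Z{\left(m,n \right)} = \frac{1}{\frac{-1922 + m}{2 n} + n} = \frac{1}{n + \frac{-1922 + m}{2 n}}$)
$\sqrt{4177608 + Z{\left(382,G \right)}} = \sqrt{4177608 + 2 \cdot \frac{71}{1912} \frac{1}{-1922 + 382 + 2 \left(\frac{71}{1912}\right)^{2}}} = \sqrt{4177608 + 2 \cdot \frac{71}{1912} \frac{1}{-1922 + 382 + 2 \cdot \frac{5041}{3655744}}} = \sqrt{4177608 + 2 \cdot \frac{71}{1912} \frac{1}{-1922 + 382 + \frac{5041}{1827872}}} = \sqrt{4177608 + 2 \cdot \frac{71}{1912} \frac{1}{- \frac{2814917839}{1827872}}} = \sqrt{4177608 + 2 \cdot \frac{71}{1912} \left(- \frac{1827872}{2814917839}\right)} = \sqrt{4177608 - \frac{135752}{2814917839}} = \sqrt{\frac{11759623283413360}{2814917839}} = \frac{4 \sqrt{2068898335025001242183065}}{2814917839}$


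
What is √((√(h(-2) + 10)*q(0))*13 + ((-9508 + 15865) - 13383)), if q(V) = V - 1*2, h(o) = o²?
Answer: √(-7026 - 26*√14) ≈ 84.4*I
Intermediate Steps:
q(V) = -2 + V (q(V) = V - 2 = -2 + V)
√((√(h(-2) + 10)*q(0))*13 + ((-9508 + 15865) - 13383)) = √((√((-2)² + 10)*(-2 + 0))*13 + ((-9508 + 15865) - 13383)) = √((√(4 + 10)*(-2))*13 + (6357 - 13383)) = √((√14*(-2))*13 - 7026) = √(-2*√14*13 - 7026) = √(-26*√14 - 7026) = √(-7026 - 26*√14)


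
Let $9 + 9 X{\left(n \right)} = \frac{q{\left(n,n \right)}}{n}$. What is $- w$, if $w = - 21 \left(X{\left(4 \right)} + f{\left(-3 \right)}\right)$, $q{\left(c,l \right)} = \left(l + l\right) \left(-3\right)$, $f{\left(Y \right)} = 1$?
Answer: $-14$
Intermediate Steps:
$q{\left(c,l \right)} = - 6 l$ ($q{\left(c,l \right)} = 2 l \left(-3\right) = - 6 l$)
$X{\left(n \right)} = - \frac{5}{3}$ ($X{\left(n \right)} = -1 + \frac{- 6 n \frac{1}{n}}{9} = -1 + \frac{1}{9} \left(-6\right) = -1 - \frac{2}{3} = - \frac{5}{3}$)
$w = 14$ ($w = - 21 \left(- \frac{5}{3} + 1\right) = \left(-21\right) \left(- \frac{2}{3}\right) = 14$)
$- w = \left(-1\right) 14 = -14$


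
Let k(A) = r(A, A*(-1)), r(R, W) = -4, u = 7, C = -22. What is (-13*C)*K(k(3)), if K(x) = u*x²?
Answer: 32032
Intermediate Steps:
k(A) = -4
K(x) = 7*x²
(-13*C)*K(k(3)) = (-13*(-22))*(7*(-4)²) = 286*(7*16) = 286*112 = 32032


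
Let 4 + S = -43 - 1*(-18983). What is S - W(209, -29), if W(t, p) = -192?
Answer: 19128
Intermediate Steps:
S = 18936 (S = -4 + (-43 - 1*(-18983)) = -4 + (-43 + 18983) = -4 + 18940 = 18936)
S - W(209, -29) = 18936 - 1*(-192) = 18936 + 192 = 19128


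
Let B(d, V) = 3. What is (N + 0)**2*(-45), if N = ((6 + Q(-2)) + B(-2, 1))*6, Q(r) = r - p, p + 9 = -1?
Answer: -468180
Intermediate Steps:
p = -10 (p = -9 - 1 = -10)
Q(r) = 10 + r (Q(r) = r - 1*(-10) = r + 10 = 10 + r)
N = 102 (N = ((6 + (10 - 2)) + 3)*6 = ((6 + 8) + 3)*6 = (14 + 3)*6 = 17*6 = 102)
(N + 0)**2*(-45) = (102 + 0)**2*(-45) = 102**2*(-45) = 10404*(-45) = -468180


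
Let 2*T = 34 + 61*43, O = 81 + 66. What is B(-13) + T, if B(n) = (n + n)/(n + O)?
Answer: 177993/134 ≈ 1328.3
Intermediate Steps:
O = 147
B(n) = 2*n/(147 + n) (B(n) = (n + n)/(n + 147) = (2*n)/(147 + n) = 2*n/(147 + n))
T = 2657/2 (T = (34 + 61*43)/2 = (34 + 2623)/2 = (½)*2657 = 2657/2 ≈ 1328.5)
B(-13) + T = 2*(-13)/(147 - 13) + 2657/2 = 2*(-13)/134 + 2657/2 = 2*(-13)*(1/134) + 2657/2 = -13/67 + 2657/2 = 177993/134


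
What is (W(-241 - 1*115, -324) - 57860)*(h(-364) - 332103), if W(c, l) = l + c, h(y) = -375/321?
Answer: 2080227446840/107 ≈ 1.9441e+10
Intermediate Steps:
h(y) = -125/107 (h(y) = -375*1/321 = -125/107)
W(c, l) = c + l
(W(-241 - 1*115, -324) - 57860)*(h(-364) - 332103) = (((-241 - 1*115) - 324) - 57860)*(-125/107 - 332103) = (((-241 - 115) - 324) - 57860)*(-35535146/107) = ((-356 - 324) - 57860)*(-35535146/107) = (-680 - 57860)*(-35535146/107) = -58540*(-35535146/107) = 2080227446840/107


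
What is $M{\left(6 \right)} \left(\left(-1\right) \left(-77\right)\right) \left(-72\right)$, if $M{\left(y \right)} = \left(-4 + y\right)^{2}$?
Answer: $-22176$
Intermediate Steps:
$M{\left(6 \right)} \left(\left(-1\right) \left(-77\right)\right) \left(-72\right) = \left(-4 + 6\right)^{2} \left(\left(-1\right) \left(-77\right)\right) \left(-72\right) = 2^{2} \cdot 77 \left(-72\right) = 4 \cdot 77 \left(-72\right) = 308 \left(-72\right) = -22176$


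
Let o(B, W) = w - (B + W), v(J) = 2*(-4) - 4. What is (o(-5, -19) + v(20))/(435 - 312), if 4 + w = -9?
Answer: -1/123 ≈ -0.0081301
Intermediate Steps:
w = -13 (w = -4 - 9 = -13)
v(J) = -12 (v(J) = -8 - 4 = -12)
o(B, W) = -13 - B - W (o(B, W) = -13 - (B + W) = -13 + (-B - W) = -13 - B - W)
(o(-5, -19) + v(20))/(435 - 312) = ((-13 - 1*(-5) - 1*(-19)) - 12)/(435 - 312) = ((-13 + 5 + 19) - 12)/123 = (11 - 12)*(1/123) = -1*1/123 = -1/123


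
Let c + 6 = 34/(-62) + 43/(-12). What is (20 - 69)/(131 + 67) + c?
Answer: -127415/12276 ≈ -10.379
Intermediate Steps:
c = -3769/372 (c = -6 + (34/(-62) + 43/(-12)) = -6 + (34*(-1/62) + 43*(-1/12)) = -6 + (-17/31 - 43/12) = -6 - 1537/372 = -3769/372 ≈ -10.132)
(20 - 69)/(131 + 67) + c = (20 - 69)/(131 + 67) - 3769/372 = -49/198 - 3769/372 = -127415/12276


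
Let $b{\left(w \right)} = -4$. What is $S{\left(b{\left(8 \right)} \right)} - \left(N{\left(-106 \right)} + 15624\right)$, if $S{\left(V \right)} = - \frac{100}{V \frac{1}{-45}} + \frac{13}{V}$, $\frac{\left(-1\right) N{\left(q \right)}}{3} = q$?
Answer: $- \frac{68281}{4} \approx -17070.0$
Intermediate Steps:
$N{\left(q \right)} = - 3 q$
$S{\left(V \right)} = \frac{4513}{V}$ ($S{\left(V \right)} = - \frac{100}{V \left(- \frac{1}{45}\right)} + \frac{13}{V} = - \frac{100}{\left(- \frac{1}{45}\right) V} + \frac{13}{V} = - 100 \left(- \frac{45}{V}\right) + \frac{13}{V} = \frac{4500}{V} + \frac{13}{V} = \frac{4513}{V}$)
$S{\left(b{\left(8 \right)} \right)} - \left(N{\left(-106 \right)} + 15624\right) = \frac{4513}{-4} - \left(\left(-3\right) \left(-106\right) + 15624\right) = 4513 \left(- \frac{1}{4}\right) - \left(318 + 15624\right) = - \frac{4513}{4} - 15942 = - \frac{68281}{4}$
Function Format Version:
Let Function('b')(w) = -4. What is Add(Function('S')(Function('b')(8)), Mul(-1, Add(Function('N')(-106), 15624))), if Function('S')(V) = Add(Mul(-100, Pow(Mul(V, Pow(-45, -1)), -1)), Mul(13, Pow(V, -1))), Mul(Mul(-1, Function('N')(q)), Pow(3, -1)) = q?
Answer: Rational(-68281, 4) ≈ -17070.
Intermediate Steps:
Function('N')(q) = Mul(-3, q)
Function('S')(V) = Mul(4513, Pow(V, -1)) (Function('S')(V) = Add(Mul(-100, Pow(Mul(V, Rational(-1, 45)), -1)), Mul(13, Pow(V, -1))) = Add(Mul(-100, Pow(Mul(Rational(-1, 45), V), -1)), Mul(13, Pow(V, -1))) = Add(Mul(-100, Mul(-45, Pow(V, -1))), Mul(13, Pow(V, -1))) = Add(Mul(4500, Pow(V, -1)), Mul(13, Pow(V, -1))) = Mul(4513, Pow(V, -1)))
Add(Function('S')(Function('b')(8)), Mul(-1, Add(Function('N')(-106), 15624))) = Add(Mul(4513, Pow(-4, -1)), Mul(-1, Add(Mul(-3, -106), 15624))) = Add(Mul(4513, Rational(-1, 4)), Mul(-1, Add(318, 15624))) = Add(Rational(-4513, 4), Mul(-1, 15942)) = Add(Rational(-4513, 4), -15942) = Rational(-68281, 4)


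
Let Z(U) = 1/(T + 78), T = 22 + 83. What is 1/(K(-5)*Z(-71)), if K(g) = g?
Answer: -183/5 ≈ -36.600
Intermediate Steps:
T = 105
Z(U) = 1/183 (Z(U) = 1/(105 + 78) = 1/183)
1/(K(-5)*Z(-71)) = 1/(-5*1/183) = 1/(-5/183) = -183/5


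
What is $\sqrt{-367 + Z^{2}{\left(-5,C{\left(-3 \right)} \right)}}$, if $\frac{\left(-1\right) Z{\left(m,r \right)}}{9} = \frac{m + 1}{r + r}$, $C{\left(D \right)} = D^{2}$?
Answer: $11 i \sqrt{3} \approx 19.053 i$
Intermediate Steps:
$Z{\left(m,r \right)} = - \frac{9 \left(1 + m\right)}{2 r}$ ($Z{\left(m,r \right)} = - 9 \frac{m + 1}{r + r} = - 9 \frac{1 + m}{2 r} = - \frac{9 \left(1 + m\right)}{2 r}$)
$\sqrt{-367 + Z^{2}{\left(-5,C{\left(-3 \right)} \right)}} = \sqrt{-367 + \left(\frac{9 \left(-1 - -5\right)}{2 \left(-3\right)^{2}}\right)^{2}} = \sqrt{-367 + \left(\frac{9 \left(-1 + 5\right)}{2 \cdot 9}\right)^{2}} = \sqrt{-367 + \left(\frac{9}{2} \cdot \frac{1}{9} \cdot 4\right)^{2}} = \sqrt{-367 + 2^{2}} = \sqrt{-367 + 4} = \sqrt{-363} = 11 i \sqrt{3}$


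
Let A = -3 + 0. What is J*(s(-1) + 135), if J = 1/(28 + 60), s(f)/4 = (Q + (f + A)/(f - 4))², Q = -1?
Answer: 3379/2200 ≈ 1.5359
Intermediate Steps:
A = -3
s(f) = 4*(-1 + (-3 + f)/(-4 + f))² (s(f) = 4*(-1 + (f - 3)/(f - 4))² = 4*(-1 + (-3 + f)/(-4 + f))²)
J = 1/88 ≈ 0.011364
J*(s(-1) + 135) = (4/(-4 - 1)² + 135)/88 = (4/(-5)² + 135)/88 = (4*(1/25) + 135)/88 = (4/25 + 135)/88 = (1/88)*(3379/25) = 3379/2200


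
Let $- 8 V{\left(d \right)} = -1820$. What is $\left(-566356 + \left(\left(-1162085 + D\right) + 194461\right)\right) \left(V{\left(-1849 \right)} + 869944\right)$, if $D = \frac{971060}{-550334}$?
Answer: $- \frac{367300399714272585}{275167} \approx -1.3348 \cdot 10^{12}$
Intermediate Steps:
$V{\left(d \right)} = \frac{455}{2}$ ($V{\left(d \right)} = \left(- \frac{1}{8}\right) \left(-1820\right) = \frac{455}{2}$)
$D = - \frac{485530}{275167}$ ($D = 971060 \left(- \frac{1}{550334}\right) = - \frac{485530}{275167} \approx -1.7645$)
$\left(-566356 + \left(\left(-1162085 + D\right) + 194461\right)\right) \left(V{\left(-1849 \right)} + 869944\right) = \left(-566356 + \left(\left(-1162085 - \frac{485530}{275167}\right) + 194461\right)\right) \left(\frac{455}{2} + 869944\right) = \left(-566356 + \left(- \frac{319767928725}{275167} + 194461\right)\right) \frac{1740343}{2} = \left(-566356 - \frac{266258678738}{275167}\right) \frac{1740343}{2} = \left(- \frac{422101160190}{275167}\right) \frac{1740343}{2} = - \frac{367300399714272585}{275167}$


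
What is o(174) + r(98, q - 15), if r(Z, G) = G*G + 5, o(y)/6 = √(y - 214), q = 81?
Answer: 4361 + 12*I*√10 ≈ 4361.0 + 37.947*I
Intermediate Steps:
o(y) = 6*√(-214 + y) (o(y) = 6*√(y - 214) = 6*√(-214 + y))
r(Z, G) = 5 + G² (r(Z, G) = G² + 5 = 5 + G²)
o(174) + r(98, q - 15) = 6*√(-214 + 174) + (5 + (81 - 15)²) = 6*√(-40) + (5 + 66²) = 6*(2*I*√10) + (5 + 4356) = 12*I*√10 + 4361 = 4361 + 12*I*√10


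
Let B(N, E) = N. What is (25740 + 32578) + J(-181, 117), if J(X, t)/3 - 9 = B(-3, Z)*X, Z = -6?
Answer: 59974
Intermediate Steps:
J(X, t) = 27 - 9*X (J(X, t) = 27 + 3*(-3*X) = 27 - 9*X)
(25740 + 32578) + J(-181, 117) = (25740 + 32578) + (27 - 9*(-181)) = 58318 + (27 + 1629) = 58318 + 1656 = 59974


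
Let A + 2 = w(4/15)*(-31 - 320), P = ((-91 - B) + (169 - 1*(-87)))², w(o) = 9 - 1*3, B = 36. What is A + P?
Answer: 14533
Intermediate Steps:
w(o) = 6 (w(o) = 9 - 3 = 6)
P = 16641 (P = ((-91 - 1*36) + (169 - 1*(-87)))² = ((-91 - 36) + (169 + 87))² = (-127 + 256)² = 129² = 16641)
A = -2108 (A = -2 + 6*(-31 - 320) = -2 + 6*(-351) = -2 - 2106 = -2108)
A + P = -2108 + 16641 = 14533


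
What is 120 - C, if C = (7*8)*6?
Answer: -216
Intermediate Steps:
C = 336 (C = 56*6 = 336)
120 - C = 120 - 1*336 = 120 - 336 = -216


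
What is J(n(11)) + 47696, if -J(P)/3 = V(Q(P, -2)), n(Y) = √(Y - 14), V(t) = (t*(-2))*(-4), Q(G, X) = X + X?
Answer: 47792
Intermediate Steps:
Q(G, X) = 2*X
V(t) = 8*t (V(t) = -2*t*(-4) = 8*t)
n(Y) = √(-14 + Y)
J(P) = 96 (J(P) = -24*2*(-2) = -24*(-4) = -3*(-32) = 96)
J(n(11)) + 47696 = 96 + 47696 = 47792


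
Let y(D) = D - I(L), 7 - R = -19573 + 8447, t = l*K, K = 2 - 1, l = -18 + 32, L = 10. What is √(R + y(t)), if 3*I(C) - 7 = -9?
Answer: √100329/3 ≈ 105.58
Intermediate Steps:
I(C) = -⅔ (I(C) = 7/3 + (⅓)*(-9) = 7/3 - 3 = -⅔)
l = 14
K = 1
t = 14 (t = 14*1 = 14)
R = 11133 (R = 7 - (-19573 + 8447) = 7 - 1*(-11126) = 7 + 11126 = 11133)
y(D) = ⅔ + D (y(D) = D - 1*(-⅔) = D + ⅔ = ⅔ + D)
√(R + y(t)) = √(11133 + (⅔ + 14)) = √(11133 + 44/3) = √(33443/3) = √100329/3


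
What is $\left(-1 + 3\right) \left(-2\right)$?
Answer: $-4$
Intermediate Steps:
$\left(-1 + 3\right) \left(-2\right) = 2 \left(-2\right) = -4$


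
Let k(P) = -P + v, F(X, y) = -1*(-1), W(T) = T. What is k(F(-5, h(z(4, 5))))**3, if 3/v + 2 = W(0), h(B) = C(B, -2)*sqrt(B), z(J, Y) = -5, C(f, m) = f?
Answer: -125/8 ≈ -15.625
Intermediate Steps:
h(B) = B**(3/2) (h(B) = B*sqrt(B) = B**(3/2))
v = -3/2 (v = 3/(-2 + 0) = 3/(-2) = 3*(-1/2) = -3/2 ≈ -1.5000)
F(X, y) = 1
k(P) = -3/2 - P (k(P) = -P - 3/2 = -3/2 - P)
k(F(-5, h(z(4, 5))))**3 = (-3/2 - 1*1)**3 = (-3/2 - 1)**3 = (-5/2)**3 = -125/8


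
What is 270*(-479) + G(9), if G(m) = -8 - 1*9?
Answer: -129347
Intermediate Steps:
G(m) = -17 (G(m) = -8 - 9 = -17)
270*(-479) + G(9) = 270*(-479) - 17 = -129330 - 17 = -129347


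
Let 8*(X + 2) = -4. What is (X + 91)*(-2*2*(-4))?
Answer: 1416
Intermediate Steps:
X = -5/2 (X = -2 + (1/8)*(-4) = -2 - 1/2 = -5/2 ≈ -2.5000)
(X + 91)*(-2*2*(-4)) = (-5/2 + 91)*(-2*2*(-4)) = 177*(-4*(-4))/2 = (177/2)*16 = 1416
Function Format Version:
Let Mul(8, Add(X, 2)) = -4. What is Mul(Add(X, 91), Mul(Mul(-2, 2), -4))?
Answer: 1416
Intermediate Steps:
X = Rational(-5, 2) (X = Add(-2, Mul(Rational(1, 8), -4)) = Add(-2, Rational(-1, 2)) = Rational(-5, 2) ≈ -2.5000)
Mul(Add(X, 91), Mul(Mul(-2, 2), -4)) = Mul(Add(Rational(-5, 2), 91), Mul(Mul(-2, 2), -4)) = Mul(Rational(177, 2), Mul(-4, -4)) = Mul(Rational(177, 2), 16) = 1416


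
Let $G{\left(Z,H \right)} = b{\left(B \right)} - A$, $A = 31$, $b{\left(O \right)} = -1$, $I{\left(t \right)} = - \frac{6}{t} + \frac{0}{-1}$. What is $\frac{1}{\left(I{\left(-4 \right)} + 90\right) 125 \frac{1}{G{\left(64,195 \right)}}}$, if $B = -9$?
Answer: $- \frac{64}{22875} \approx -0.0027978$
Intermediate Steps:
$I{\left(t \right)} = - \frac{6}{t}$ ($I{\left(t \right)} = - \frac{6}{t} + 0 \left(-1\right) = - \frac{6}{t} + 0 = - \frac{6}{t}$)
$G{\left(Z,H \right)} = -32$ ($G{\left(Z,H \right)} = -1 - 31 = -32$)
$\frac{1}{\left(I{\left(-4 \right)} + 90\right) 125 \frac{1}{G{\left(64,195 \right)}}} = \frac{1}{\left(- \frac{6}{-4} + 90\right) 125 \frac{1}{-32}} = \frac{1}{\left(\left(-6\right) \left(- \frac{1}{4}\right) + 90\right) 125 \left(- \frac{1}{32}\right)} = \frac{1}{\left(\frac{3}{2} + 90\right) 125 \left(- \frac{1}{32}\right)} = \frac{1}{\frac{183}{2} \cdot 125 \left(- \frac{1}{32}\right)} = \frac{1}{\frac{22875}{2} \left(- \frac{1}{32}\right)} = \frac{1}{- \frac{22875}{64}} = - \frac{64}{22875}$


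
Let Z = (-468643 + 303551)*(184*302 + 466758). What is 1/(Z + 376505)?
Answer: -1/86231467487 ≈ -1.1597e-11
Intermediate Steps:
Z = -86231843992 (Z = -165092*(55568 + 466758) = -165092*522326 = -86231843992)
1/(Z + 376505) = 1/(-86231843992 + 376505) = 1/(-86231467487) = -1/86231467487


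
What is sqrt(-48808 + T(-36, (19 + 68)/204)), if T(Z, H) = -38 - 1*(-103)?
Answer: I*sqrt(48743) ≈ 220.78*I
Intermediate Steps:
T(Z, H) = 65 (T(Z, H) = -38 + 103 = 65)
sqrt(-48808 + T(-36, (19 + 68)/204)) = sqrt(-48808 + 65) = sqrt(-48743) = I*sqrt(48743)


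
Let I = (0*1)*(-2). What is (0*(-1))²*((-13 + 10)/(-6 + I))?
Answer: 0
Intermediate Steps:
I = 0 (I = 0*(-2) = 0)
(0*(-1))²*((-13 + 10)/(-6 + I)) = (0*(-1))²*((-13 + 10)/(-6 + 0)) = 0²*(-3/(-6)) = 0*(-3*(-⅙)) = 0*(½) = 0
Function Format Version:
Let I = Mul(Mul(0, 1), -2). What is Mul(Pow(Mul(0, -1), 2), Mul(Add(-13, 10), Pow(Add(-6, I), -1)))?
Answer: 0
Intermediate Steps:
I = 0 (I = Mul(0, -2) = 0)
Mul(Pow(Mul(0, -1), 2), Mul(Add(-13, 10), Pow(Add(-6, I), -1))) = Mul(Pow(Mul(0, -1), 2), Mul(Add(-13, 10), Pow(Add(-6, 0), -1))) = Mul(Pow(0, 2), Mul(-3, Pow(-6, -1))) = Mul(0, Mul(-3, Rational(-1, 6))) = Mul(0, Rational(1, 2)) = 0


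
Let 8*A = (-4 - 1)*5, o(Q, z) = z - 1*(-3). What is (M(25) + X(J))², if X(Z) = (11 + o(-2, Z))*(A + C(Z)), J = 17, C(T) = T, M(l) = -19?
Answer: 10817521/64 ≈ 1.6902e+5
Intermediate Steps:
o(Q, z) = 3 + z (o(Q, z) = z + 3 = 3 + z)
A = -25/8 (A = ((-4 - 1)*5)/8 = (-5*5)/8 = (⅛)*(-25) = -25/8 ≈ -3.1250)
X(Z) = (14 + Z)*(-25/8 + Z) (X(Z) = (11 + (3 + Z))*(-25/8 + Z) = (14 + Z)*(-25/8 + Z))
(M(25) + X(J))² = (-19 + (-175/4 + 17² + (87/8)*17))² = (-19 + (-175/4 + 289 + 1479/8))² = (-19 + 3441/8)² = (3289/8)² = 10817521/64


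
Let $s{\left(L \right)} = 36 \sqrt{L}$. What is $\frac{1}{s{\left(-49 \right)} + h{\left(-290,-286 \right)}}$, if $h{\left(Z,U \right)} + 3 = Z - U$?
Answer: $- \frac{1}{9079} - \frac{36 i}{9079} \approx -0.00011014 - 0.0039652 i$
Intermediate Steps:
$h{\left(Z,U \right)} = -3 + Z - U$ ($h{\left(Z,U \right)} = -3 - \left(U - Z\right) = -3 + Z - U$)
$\frac{1}{s{\left(-49 \right)} + h{\left(-290,-286 \right)}} = \frac{1}{36 \sqrt{-49} - 7} = \frac{1}{36 \cdot 7 i - 7} = \frac{1}{252 i - 7} = \frac{1}{-7 + 252 i} = \frac{-7 - 252 i}{63553}$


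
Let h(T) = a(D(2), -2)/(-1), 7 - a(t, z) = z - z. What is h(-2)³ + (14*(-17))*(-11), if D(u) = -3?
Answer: 2275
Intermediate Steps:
a(t, z) = 7 (a(t, z) = 7 - (z - z) = 7 - 1*0 = 7 + 0 = 7)
h(T) = -7 (h(T) = 7/(-1) = 7*(-1) = -7)
h(-2)³ + (14*(-17))*(-11) = (-7)³ + (14*(-17))*(-11) = -343 - 238*(-11) = -343 + 2618 = 2275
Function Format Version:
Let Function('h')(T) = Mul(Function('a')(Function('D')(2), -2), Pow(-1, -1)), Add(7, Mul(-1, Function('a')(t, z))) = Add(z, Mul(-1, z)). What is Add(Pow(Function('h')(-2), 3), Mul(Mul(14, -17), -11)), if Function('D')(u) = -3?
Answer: 2275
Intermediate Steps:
Function('a')(t, z) = 7 (Function('a')(t, z) = Add(7, Mul(-1, Add(z, Mul(-1, z)))) = Add(7, Mul(-1, 0)) = Add(7, 0) = 7)
Function('h')(T) = -7 (Function('h')(T) = Mul(7, Pow(-1, -1)) = Mul(7, -1) = -7)
Add(Pow(Function('h')(-2), 3), Mul(Mul(14, -17), -11)) = Add(Pow(-7, 3), Mul(Mul(14, -17), -11)) = Add(-343, Mul(-238, -11)) = Add(-343, 2618) = 2275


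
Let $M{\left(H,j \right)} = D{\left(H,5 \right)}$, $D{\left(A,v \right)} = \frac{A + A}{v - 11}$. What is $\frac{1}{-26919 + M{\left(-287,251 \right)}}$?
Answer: $- \frac{3}{80470} \approx -3.7281 \cdot 10^{-5}$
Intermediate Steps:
$D{\left(A,v \right)} = \frac{2 A}{-11 + v}$
$M{\left(H,j \right)} = - \frac{H}{3}$ ($M{\left(H,j \right)} = \frac{2 H}{-11 + 5} = \frac{2 H}{-6} = 2 H \left(- \frac{1}{6}\right) = - \frac{H}{3}$)
$\frac{1}{-26919 + M{\left(-287,251 \right)}} = \frac{1}{-26919 - - \frac{287}{3}} = \frac{1}{-26919 + \frac{287}{3}} = \frac{1}{- \frac{80470}{3}} = - \frac{3}{80470}$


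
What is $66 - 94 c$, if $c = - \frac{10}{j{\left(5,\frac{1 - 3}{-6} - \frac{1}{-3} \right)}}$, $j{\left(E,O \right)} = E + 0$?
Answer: $254$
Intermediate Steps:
$j{\left(E,O \right)} = E$
$c = -2$ ($c = - \frac{10}{5} = \left(-10\right) \frac{1}{5} = -2$)
$66 - 94 c = 66 - -188 = 66 + 188 = 254$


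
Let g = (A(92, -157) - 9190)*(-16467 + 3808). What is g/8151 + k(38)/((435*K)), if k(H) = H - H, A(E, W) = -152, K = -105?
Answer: 39420126/2717 ≈ 14509.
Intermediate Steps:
k(H) = 0
g = 118260378 (g = (-152 - 9190)*(-16467 + 3808) = -9342*(-12659) = 118260378)
g/8151 + k(38)/((435*K)) = 118260378/8151 + 0/((435*(-105))) = 118260378*(1/8151) + 0/(-45675) = 39420126/2717 + 0*(-1/45675) = 39420126/2717 + 0 = 39420126/2717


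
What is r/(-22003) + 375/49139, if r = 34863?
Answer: -1704881832/1081205417 ≈ -1.5768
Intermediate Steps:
r/(-22003) + 375/49139 = 34863/(-22003) + 375/49139 = 34863*(-1/22003) + 375*(1/49139) = -34863/22003 + 375/49139 = -1704881832/1081205417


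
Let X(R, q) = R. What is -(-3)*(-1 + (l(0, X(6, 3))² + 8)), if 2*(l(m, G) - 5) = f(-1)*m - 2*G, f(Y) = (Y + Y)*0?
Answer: 24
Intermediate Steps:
f(Y) = 0 (f(Y) = (2*Y)*0 = 0)
l(m, G) = 5 - G (l(m, G) = 5 + (0*m - 2*G)/2 = 5 + (0 - 2*G)/2 = 5 + (-2*G)/2 = 5 - G)
-(-3)*(-1 + (l(0, X(6, 3))² + 8)) = -(-3)*(-1 + ((5 - 1*6)² + 8)) = -(-3)*(-1 + ((5 - 6)² + 8)) = -(-3)*(-1 + ((-1)² + 8)) = -(-3)*(-1 + (1 + 8)) = -(-3)*(-1 + 9) = -(-3)*8 = -1*(-24) = 24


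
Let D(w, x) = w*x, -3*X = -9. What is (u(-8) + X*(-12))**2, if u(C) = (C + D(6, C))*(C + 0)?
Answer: 169744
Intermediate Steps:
X = 3 (X = -1/3*(-9) = 3)
u(C) = 7*C**2 (u(C) = (C + 6*C)*(C + 0) = (7*C)*C = 7*C**2)
(u(-8) + X*(-12))**2 = (7*(-8)**2 + 3*(-12))**2 = (7*64 - 36)**2 = (448 - 36)**2 = 412**2 = 169744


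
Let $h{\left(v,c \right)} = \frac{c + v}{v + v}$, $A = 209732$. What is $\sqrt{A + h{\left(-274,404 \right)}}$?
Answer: $\frac{9 \sqrt{194392862}}{274} \approx 457.96$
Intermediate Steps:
$h{\left(v,c \right)} = \frac{c + v}{2 v}$
$\sqrt{A + h{\left(-274,404 \right)}} = \sqrt{209732 + \frac{404 - 274}{2 \left(-274\right)}} = \sqrt{209732 + \frac{1}{2} \left(- \frac{1}{274}\right) 130} = \sqrt{209732 - \frac{65}{274}} = \sqrt{\frac{57466503}{274}} = \frac{9 \sqrt{194392862}}{274}$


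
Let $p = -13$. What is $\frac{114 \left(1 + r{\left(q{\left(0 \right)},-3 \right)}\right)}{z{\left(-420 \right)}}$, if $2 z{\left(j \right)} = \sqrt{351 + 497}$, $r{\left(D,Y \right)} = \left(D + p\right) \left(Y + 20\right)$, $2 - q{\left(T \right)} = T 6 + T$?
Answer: $- \frac{10602 \sqrt{53}}{53} \approx -1456.3$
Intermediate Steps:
$q{\left(T \right)} = 2 - 7 T$ ($q{\left(T \right)} = 2 - \left(T 6 + T\right) = 2 - \left(6 T + T\right) = 2 - 7 T$)
$r{\left(D,Y \right)} = \left(-13 + D\right) \left(20 + Y\right)$ ($r{\left(D,Y \right)} = \left(D - 13\right) \left(Y + 20\right) = \left(-13 + D\right) \left(20 + Y\right)$)
$z{\left(j \right)} = 2 \sqrt{53}$ ($z{\left(j \right)} = \frac{\sqrt{351 + 497}}{2} = \frac{\sqrt{848}}{2} = \frac{4 \sqrt{53}}{2} = 2 \sqrt{53}$)
$\frac{114 \left(1 + r{\left(q{\left(0 \right)},-3 \right)}\right)}{z{\left(-420 \right)}} = \frac{114 \left(1 + \left(-260 - -39 + 20 \left(2 - 0\right) + \left(2 - 0\right) \left(-3\right)\right)\right)}{2 \sqrt{53}} = 114 \left(1 + \left(-260 + 39 + 20 \left(2 + 0\right) + \left(2 + 0\right) \left(-3\right)\right)\right) \frac{\sqrt{53}}{106} = 114 \left(1 + \left(-260 + 39 + 20 \cdot 2 + 2 \left(-3\right)\right)\right) \frac{\sqrt{53}}{106} = 114 \left(1 + \left(-260 + 39 + 40 - 6\right)\right) \frac{\sqrt{53}}{106} = 114 \left(1 - 187\right) \frac{\sqrt{53}}{106} = 114 \left(-186\right) \frac{\sqrt{53}}{106} = - 21204 \frac{\sqrt{53}}{106} = - \frac{10602 \sqrt{53}}{53}$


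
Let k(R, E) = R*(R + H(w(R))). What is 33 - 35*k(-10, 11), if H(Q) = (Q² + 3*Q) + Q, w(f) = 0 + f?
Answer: 17533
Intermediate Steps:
w(f) = f
H(Q) = Q² + 4*Q
k(R, E) = R*(R + R*(4 + R))
33 - 35*k(-10, 11) = 33 - 35*(-10)²*(5 - 10) = 33 - 3500*(-5) = 33 - 35*(-500) = 33 + 17500 = 17533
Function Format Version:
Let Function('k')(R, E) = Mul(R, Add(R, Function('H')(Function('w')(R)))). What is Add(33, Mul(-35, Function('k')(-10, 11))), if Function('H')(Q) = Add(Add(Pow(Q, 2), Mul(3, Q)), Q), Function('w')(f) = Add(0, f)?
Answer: 17533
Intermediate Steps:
Function('w')(f) = f
Function('H')(Q) = Add(Pow(Q, 2), Mul(4, Q))
Function('k')(R, E) = Mul(R, Add(R, Mul(R, Add(4, R))))
Add(33, Mul(-35, Function('k')(-10, 11))) = Add(33, Mul(-35, Mul(Pow(-10, 2), Add(5, -10)))) = Add(33, Mul(-35, Mul(100, -5))) = Add(33, Mul(-35, -500)) = Add(33, 17500) = 17533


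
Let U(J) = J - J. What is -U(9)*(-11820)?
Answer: 0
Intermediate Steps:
U(J) = 0
-U(9)*(-11820) = -0*(-11820) = -1*0 = 0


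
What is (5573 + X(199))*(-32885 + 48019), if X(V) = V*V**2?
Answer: 119349327048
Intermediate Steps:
X(V) = V**3
(5573 + X(199))*(-32885 + 48019) = (5573 + 199**3)*(-32885 + 48019) = (5573 + 7880599)*15134 = 7886172*15134 = 119349327048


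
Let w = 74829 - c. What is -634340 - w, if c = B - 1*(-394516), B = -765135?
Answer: -1079788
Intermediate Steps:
c = -370619 (c = -765135 - 1*(-394516) = -765135 + 394516 = -370619)
w = 445448 (w = 74829 - 1*(-370619) = 74829 + 370619 = 445448)
-634340 - w = -634340 - 1*445448 = -634340 - 445448 = -1079788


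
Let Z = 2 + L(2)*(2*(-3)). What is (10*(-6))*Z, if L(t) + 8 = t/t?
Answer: -2640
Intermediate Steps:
L(t) = -7 (L(t) = -8 + t/t = -8 + 1 = -7)
Z = 44 (Z = 2 - 14*(-3) = 2 - 7*(-6) = 2 + 42 = 44)
(10*(-6))*Z = (10*(-6))*44 = -60*44 = -2640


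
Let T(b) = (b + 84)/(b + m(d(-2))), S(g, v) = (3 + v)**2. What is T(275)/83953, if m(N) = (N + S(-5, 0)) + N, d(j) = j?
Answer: 359/23506840 ≈ 1.5272e-5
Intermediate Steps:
m(N) = 9 + 2*N (m(N) = (N + (3 + 0)**2) + N = (N + 3**2) + N = (N + 9) + N = (9 + N) + N = 9 + 2*N)
T(b) = (84 + b)/(5 + b) (T(b) = (b + 84)/(b + (9 + 2*(-2))) = (84 + b)/(b + (9 - 4)) = (84 + b)/(b + 5) = (84 + b)/(5 + b))
T(275)/83953 = ((84 + 275)/(5 + 275))/83953 = (359/280)*(1/83953) = 359/23506840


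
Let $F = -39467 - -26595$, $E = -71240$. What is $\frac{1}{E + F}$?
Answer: $- \frac{1}{84112} \approx -1.1889 \cdot 10^{-5}$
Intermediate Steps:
$F = -12872$ ($F = -39467 + 26595 = -12872$)
$\frac{1}{E + F} = \frac{1}{-71240 - 12872} = \frac{1}{-84112} = - \frac{1}{84112}$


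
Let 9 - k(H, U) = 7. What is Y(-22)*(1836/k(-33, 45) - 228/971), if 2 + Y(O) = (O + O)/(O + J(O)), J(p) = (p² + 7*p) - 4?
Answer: -72628725/36898 ≈ -1968.4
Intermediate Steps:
k(H, U) = 2 (k(H, U) = 9 - 1*7 = 9 - 7 = 2)
J(p) = -4 + p² + 7*p
Y(O) = -2 + 2*O/(-4 + O² + 8*O) (Y(O) = -2 + (O + O)/(O + (-4 + O² + 7*O)) = -2 + (2*O)/(-4 + O² + 8*O) = -2 + 2*O/(-4 + O² + 8*O))
Y(-22)*(1836/k(-33, 45) - 228/971) = (2*(4 - 1*(-22)² - 7*(-22))/(-4 + (-22)² + 8*(-22)))*(1836/2 - 228/971) = (2*(4 - 1*484 + 154)/(-4 + 484 - 176))*(1836*(½) - 228*1/971) = (2*(4 - 484 + 154)/304)*(918 - 228/971) = (2*(1/304)*(-326))*(891150/971) = -163/76*891150/971 = -72628725/36898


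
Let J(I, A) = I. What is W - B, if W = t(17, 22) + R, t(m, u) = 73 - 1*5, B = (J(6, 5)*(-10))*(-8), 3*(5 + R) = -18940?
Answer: -20191/3 ≈ -6730.3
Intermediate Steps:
R = -18955/3 (R = -5 + (1/3)*(-18940) = -5 - 18940/3 = -18955/3 ≈ -6318.3)
B = 480 (B = (6*(-10))*(-8) = -60*(-8) = 480)
t(m, u) = 68 (t(m, u) = 73 - 5 = 68)
W = -18751/3 (W = 68 - 18955/3 = -18751/3 ≈ -6250.3)
W - B = -18751/3 - 1*480 = -18751/3 - 480 = -20191/3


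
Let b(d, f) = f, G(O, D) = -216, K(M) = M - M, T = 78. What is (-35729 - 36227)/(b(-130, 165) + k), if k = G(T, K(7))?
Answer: 71956/51 ≈ 1410.9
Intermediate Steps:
K(M) = 0
k = -216
(-35729 - 36227)/(b(-130, 165) + k) = (-35729 - 36227)/(165 - 216) = -71956/(-51) = -71956*(-1/51) = 71956/51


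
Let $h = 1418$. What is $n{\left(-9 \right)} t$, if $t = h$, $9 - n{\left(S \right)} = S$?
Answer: $25524$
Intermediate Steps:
$n{\left(S \right)} = 9 - S$
$t = 1418$
$n{\left(-9 \right)} t = \left(9 - -9\right) 1418 = \left(9 + 9\right) 1418 = 18 \cdot 1418 = 25524$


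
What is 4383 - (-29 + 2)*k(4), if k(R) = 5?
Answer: 4518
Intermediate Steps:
4383 - (-29 + 2)*k(4) = 4383 - (-29 + 2)*5 = 4383 - (-27)*5 = 4383 - 1*(-135) = 4383 + 135 = 4518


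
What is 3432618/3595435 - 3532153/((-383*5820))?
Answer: 4070227600127/1602888068220 ≈ 2.5393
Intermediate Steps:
3432618/3595435 - 3532153/((-383*5820)) = 3432618*(1/3595435) - 3532153/(-2229060) = 3432618/3595435 - 3532153*(-1/2229060) = 3432618/3595435 + 3532153/2229060 = 4070227600127/1602888068220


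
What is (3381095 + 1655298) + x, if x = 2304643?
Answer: 7341036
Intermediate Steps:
(3381095 + 1655298) + x = (3381095 + 1655298) + 2304643 = 5036393 + 2304643 = 7341036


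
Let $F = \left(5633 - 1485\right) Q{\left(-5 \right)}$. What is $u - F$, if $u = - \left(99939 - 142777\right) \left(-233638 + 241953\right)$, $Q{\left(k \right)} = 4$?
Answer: $356181378$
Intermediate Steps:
$F = 16592$ ($F = \left(5633 - 1485\right) 4 = 4148 \cdot 4 = 16592$)
$u = 356197970$ ($u = - \left(-42838\right) 8315 = \left(-1\right) \left(-356197970\right) = 356197970$)
$u - F = 356197970 - 16592 = 356181378$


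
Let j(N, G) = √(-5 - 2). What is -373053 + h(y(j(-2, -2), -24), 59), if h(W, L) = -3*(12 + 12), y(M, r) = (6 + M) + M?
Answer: -373125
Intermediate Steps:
j(N, G) = I*√7 (j(N, G) = √(-7) = I*√7)
y(M, r) = 6 + 2*M
h(W, L) = -72 (h(W, L) = -3*24 = -72)
-373053 + h(y(j(-2, -2), -24), 59) = -373053 - 72 = -373125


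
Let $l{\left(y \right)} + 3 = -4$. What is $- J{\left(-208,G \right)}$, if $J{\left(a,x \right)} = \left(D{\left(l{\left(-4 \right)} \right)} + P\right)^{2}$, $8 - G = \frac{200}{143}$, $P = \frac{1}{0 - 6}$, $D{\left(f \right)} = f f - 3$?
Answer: $- \frac{75625}{36} \approx -2100.7$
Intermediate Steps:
$l{\left(y \right)} = -7$ ($l{\left(y \right)} = -3 - 4 = -7$)
$D{\left(f \right)} = -3 + f^{2}$ ($D{\left(f \right)} = f^{2} - 3 = -3 + f^{2}$)
$P = - \frac{1}{6}$ ($P = \frac{1}{-6} = - \frac{1}{6} \approx -0.16667$)
$G = \frac{944}{143}$ ($G = 8 - \frac{200}{143} = \frac{944}{143} \approx 6.6014$)
$J{\left(a,x \right)} = \frac{75625}{36}$ ($J{\left(a,x \right)} = \left(\left(-3 + \left(-7\right)^{2}\right) - \frac{1}{6}\right)^{2} = \left(\left(-3 + 49\right) - \frac{1}{6}\right)^{2} = \left(46 - \frac{1}{6}\right)^{2} = \left(\frac{275}{6}\right)^{2} = \frac{75625}{36}$)
$- J{\left(-208,G \right)} = \left(-1\right) \frac{75625}{36} = - \frac{75625}{36}$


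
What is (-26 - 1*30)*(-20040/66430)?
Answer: 16032/949 ≈ 16.894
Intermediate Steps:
(-26 - 1*30)*(-20040/66430) = (-26 - 30)*(-20040*1/66430) = -56*(-2004/6643) = 16032/949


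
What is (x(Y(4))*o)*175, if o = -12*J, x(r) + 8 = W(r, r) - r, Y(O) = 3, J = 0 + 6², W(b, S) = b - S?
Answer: 831600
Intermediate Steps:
J = 36 (J = 0 + 36 = 36)
x(r) = -8 - r (x(r) = -8 + ((r - r) - r) = -8 + (0 - r) = -8 - r)
o = -432 (o = -12*36 = -432)
(x(Y(4))*o)*175 = ((-8 - 1*3)*(-432))*175 = ((-8 - 3)*(-432))*175 = -11*(-432)*175 = 4752*175 = 831600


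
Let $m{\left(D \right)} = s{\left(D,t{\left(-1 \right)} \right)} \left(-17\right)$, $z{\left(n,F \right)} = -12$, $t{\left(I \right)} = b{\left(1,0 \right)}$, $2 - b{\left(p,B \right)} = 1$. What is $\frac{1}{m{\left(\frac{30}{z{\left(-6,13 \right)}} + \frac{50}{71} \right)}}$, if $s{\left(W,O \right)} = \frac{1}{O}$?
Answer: $- \frac{1}{17} \approx -0.058824$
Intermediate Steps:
$b{\left(p,B \right)} = 1$ ($b{\left(p,B \right)} = 2 - 1 = 1$)
$t{\left(I \right)} = 1$
$m{\left(D \right)} = -17$ ($m{\left(D \right)} = 1^{-1} \left(-17\right) = 1 \left(-17\right) = -17$)
$\frac{1}{m{\left(\frac{30}{z{\left(-6,13 \right)}} + \frac{50}{71} \right)}} = \frac{1}{-17} = - \frac{1}{17}$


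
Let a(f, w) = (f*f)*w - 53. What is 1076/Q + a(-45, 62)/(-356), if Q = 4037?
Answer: -506248333/1437172 ≈ -352.25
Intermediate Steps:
a(f, w) = -53 + w*f² (a(f, w) = f²*w - 53 = w*f² - 53 = -53 + w*f²)
1076/Q + a(-45, 62)/(-356) = 1076/4037 + (-53 + 62*(-45)²)/(-356) = 1076*(1/4037) + (-53 + 62*2025)*(-1/356) = 1076/4037 + (-53 + 125550)*(-1/356) = 1076/4037 + 125497*(-1/356) = 1076/4037 - 125497/356 = -506248333/1437172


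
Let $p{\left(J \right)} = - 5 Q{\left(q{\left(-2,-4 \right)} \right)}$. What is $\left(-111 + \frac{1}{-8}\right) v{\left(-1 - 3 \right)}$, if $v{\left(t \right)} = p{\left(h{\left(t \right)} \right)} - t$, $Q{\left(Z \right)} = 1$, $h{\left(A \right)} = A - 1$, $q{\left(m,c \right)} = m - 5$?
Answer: $\frac{889}{8} \approx 111.13$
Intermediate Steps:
$q{\left(m,c \right)} = -5 + m$ ($q{\left(m,c \right)} = m - 5 = -5 + m$)
$h{\left(A \right)} = -1 + A$
$p{\left(J \right)} = -5$ ($p{\left(J \right)} = \left(-5\right) 1 = -5$)
$v{\left(t \right)} = -5 - t$
$\left(-111 + \frac{1}{-8}\right) v{\left(-1 - 3 \right)} = \left(-111 + \frac{1}{-8}\right) \left(-5 - \left(-1 - 3\right)\right) = \left(-111 - \frac{1}{8}\right) \left(-5 - \left(-1 - 3\right)\right) = - \frac{889 \left(-5 - -4\right)}{8} = - \frac{889 \left(-5 + 4\right)}{8} = \left(- \frac{889}{8}\right) \left(-1\right) = \frac{889}{8}$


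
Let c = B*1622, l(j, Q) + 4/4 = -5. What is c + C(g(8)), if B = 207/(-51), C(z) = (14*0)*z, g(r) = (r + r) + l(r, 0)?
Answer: -111918/17 ≈ -6583.4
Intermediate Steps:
l(j, Q) = -6 (l(j, Q) = -1 - 5 = -6)
g(r) = -6 + 2*r (g(r) = (r + r) - 6 = 2*r - 6 = -6 + 2*r)
C(z) = 0 (C(z) = 0*z = 0)
B = -69/17 (B = 207*(-1/51) = -69/17 ≈ -4.0588)
c = -111918/17 (c = -69/17*1622 = -111918/17 ≈ -6583.4)
c + C(g(8)) = -111918/17 + 0 = -111918/17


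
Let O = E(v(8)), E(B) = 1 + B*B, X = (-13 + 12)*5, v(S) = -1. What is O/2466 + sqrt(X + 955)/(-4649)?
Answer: 1/1233 - 5*sqrt(38)/4649 ≈ -0.0058188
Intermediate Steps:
X = -5 (X = -1*5 = -5)
E(B) = 1 + B**2
O = 2 (O = 1 + (-1)**2 = 1 + 1 = 2)
O/2466 + sqrt(X + 955)/(-4649) = 2/2466 + sqrt(-5 + 955)/(-4649) = 2*(1/2466) + sqrt(950)*(-1/4649) = 1/1233 + (5*sqrt(38))*(-1/4649) = 1/1233 - 5*sqrt(38)/4649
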